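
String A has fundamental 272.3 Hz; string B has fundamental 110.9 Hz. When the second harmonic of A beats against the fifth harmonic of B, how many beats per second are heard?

9.9 Hz

Second harmonic of the first: 2·272.3 = 544.6 Hz.
Fifth harmonic of the second: 5·110.9 = 554.5 Hz.
f_beat = |544.6 − 554.5| = 9.9 Hz.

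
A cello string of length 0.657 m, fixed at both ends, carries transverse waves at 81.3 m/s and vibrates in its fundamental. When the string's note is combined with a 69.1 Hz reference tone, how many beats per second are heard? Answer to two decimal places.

7.23 Hz

For a string fixed at both ends, f_n = n·v/(2L) = 1·81.3/(2·0.657) = 61.8721 Hz.
f_beat = |61.8721 − 69.1| = 7.23 Hz.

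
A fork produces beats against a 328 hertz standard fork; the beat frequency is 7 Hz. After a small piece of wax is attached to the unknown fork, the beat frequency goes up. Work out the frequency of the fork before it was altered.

321 Hz

|f − 328| = 7, so the fork was at either 321 Hz or 335 Hz.
Loading a fork with wax lowers its frequency; the adjustment lowers the fork's frequency.
The beat rate rose, so the adjustment moved the fork further from 328 Hz — it was already below the reference.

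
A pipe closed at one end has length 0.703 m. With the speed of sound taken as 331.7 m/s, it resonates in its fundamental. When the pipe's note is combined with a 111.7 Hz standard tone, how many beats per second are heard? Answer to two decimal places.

Closed pipe (odd harmonics): f_n = n·v/(4L) = 1·331.7/(4·0.703) = 117.9587 Hz.
f_beat = |117.9587 − 111.7| = 6.26 Hz.

6.26 Hz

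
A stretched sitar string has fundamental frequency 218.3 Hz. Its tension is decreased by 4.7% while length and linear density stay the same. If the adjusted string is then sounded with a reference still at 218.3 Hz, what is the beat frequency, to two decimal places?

For a string, f ∝ √T, so the new frequency is 218.3·√0.953 = 213.1082 Hz.
f_beat = |213.1082 − 218.3| = 5.19 Hz.

5.19 Hz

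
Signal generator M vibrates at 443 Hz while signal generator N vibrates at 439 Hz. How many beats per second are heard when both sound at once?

Beats arise from superposition of two nearby frequencies; the beat rate is |f₁ − f₂|.
|443 − 439| = 4 Hz.

4 Hz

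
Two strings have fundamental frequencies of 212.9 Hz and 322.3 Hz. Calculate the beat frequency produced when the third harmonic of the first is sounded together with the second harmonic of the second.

5.9 Hz

Third harmonic of the first: 3·212.9 = 638.7 Hz.
Second harmonic of the second: 2·322.3 = 644.6 Hz.
f_beat = |638.7 − 644.6| = 5.9 Hz.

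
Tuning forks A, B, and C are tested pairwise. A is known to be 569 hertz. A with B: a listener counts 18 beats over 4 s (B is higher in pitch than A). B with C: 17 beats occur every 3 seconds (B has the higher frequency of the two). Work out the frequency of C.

A–B: Beat frequency = 18/4 = 4.5 Hz.
B is above A, so f_B = 569 + 4.5 = 573.5 Hz.
B–C: Beat frequency = 17/3 = 5.6667 Hz.
C is below B, so f_C = 573.5 − 5.6667 = 567.8333 Hz.

567.8333 Hz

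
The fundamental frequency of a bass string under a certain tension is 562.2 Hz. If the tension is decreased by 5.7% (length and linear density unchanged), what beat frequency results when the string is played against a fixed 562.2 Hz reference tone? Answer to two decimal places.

For a string, f ∝ √T, so the new frequency is 562.2·√0.943 = 545.9422 Hz.
f_beat = |545.9422 − 562.2| = 16.26 Hz.

16.26 Hz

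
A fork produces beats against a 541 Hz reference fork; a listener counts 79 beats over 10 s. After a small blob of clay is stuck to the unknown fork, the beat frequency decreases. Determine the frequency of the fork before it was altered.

Beat frequency = 79/10 = 7.9 Hz.
|f − 541| = 7.9, so the fork was at either 533.1 Hz or 548.9 Hz.
Adding mass to a fork lowers its frequency; the adjustment lowers the fork's frequency.
The beat rate fell, so the adjustment moved the fork toward 541 Hz — it must have started above the reference.

548.9 Hz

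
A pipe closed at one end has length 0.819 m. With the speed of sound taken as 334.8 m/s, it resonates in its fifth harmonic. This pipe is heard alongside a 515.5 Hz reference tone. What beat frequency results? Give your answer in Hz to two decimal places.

4.51 Hz

Closed pipe (odd harmonics): f_n = n·v/(4L) = 5·334.8/(4·0.819) = 510.9890 Hz.
f_beat = |510.9890 − 515.5| = 4.51 Hz.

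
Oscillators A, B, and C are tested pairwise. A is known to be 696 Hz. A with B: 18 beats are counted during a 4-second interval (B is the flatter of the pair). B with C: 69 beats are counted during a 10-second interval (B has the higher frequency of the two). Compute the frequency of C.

684.6 Hz

A–B: Beat frequency = 18/4 = 4.5 Hz.
B is below A, so f_B = 696 − 4.5 = 691.5 Hz.
B–C: Beat frequency = 69/10 = 6.9 Hz.
C is below B, so f_C = 691.5 − 6.9 = 684.6 Hz.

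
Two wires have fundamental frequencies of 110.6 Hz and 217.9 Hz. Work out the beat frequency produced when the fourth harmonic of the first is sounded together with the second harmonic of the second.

Fourth harmonic of the first: 4·110.6 = 442.4 Hz.
Second harmonic of the second: 2·217.9 = 435.8 Hz.
f_beat = |442.4 − 435.8| = 6.6 Hz.

6.6 Hz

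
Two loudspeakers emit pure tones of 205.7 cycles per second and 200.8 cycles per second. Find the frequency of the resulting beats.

4.9 Hz

The beat frequency equals the magnitude of the frequency difference.
|205.7 − 200.8| = 4.9 Hz.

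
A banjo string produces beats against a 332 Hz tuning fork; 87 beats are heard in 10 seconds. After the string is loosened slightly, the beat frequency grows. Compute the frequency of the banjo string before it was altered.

Beat frequency = 87/10 = 8.7 Hz.
|f − 332| = 8.7, so the banjo string was at either 323.3 Hz or 340.7 Hz.
Reducing tension lowers a string's frequency; the adjustment lowers the banjo string's frequency.
The beat rate rose, so the adjustment moved the banjo string further from 332 Hz — it was already below the reference.

323.3 Hz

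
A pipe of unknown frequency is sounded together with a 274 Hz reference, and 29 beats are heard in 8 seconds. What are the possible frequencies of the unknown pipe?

270.375 Hz or 277.625 Hz

Beat frequency = 29/8 = 3.625 Hz.
|f − 274| = 3.625, so f = 274 ± 3.625.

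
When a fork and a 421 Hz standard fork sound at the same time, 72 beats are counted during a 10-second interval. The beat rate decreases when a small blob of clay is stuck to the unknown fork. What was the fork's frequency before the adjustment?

428.2 Hz

Beat frequency = 72/10 = 7.2 Hz.
|f − 421| = 7.2, so the fork was at either 413.8 Hz or 428.2 Hz.
Adding mass to a fork lowers its frequency; the adjustment lowers the fork's frequency.
The beat rate fell, so the adjustment moved the fork toward 421 Hz — it must have started above the reference.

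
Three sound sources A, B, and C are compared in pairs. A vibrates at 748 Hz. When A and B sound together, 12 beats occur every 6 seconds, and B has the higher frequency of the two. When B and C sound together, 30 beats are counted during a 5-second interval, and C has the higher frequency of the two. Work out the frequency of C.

756 Hz

A–B: Beat frequency = 12/6 = 2 Hz.
B is above A, so f_B = 748 + 2 = 750 Hz.
B–C: Beat frequency = 30/5 = 6 Hz.
C is above B, so f_C = 750 + 6 = 756 Hz.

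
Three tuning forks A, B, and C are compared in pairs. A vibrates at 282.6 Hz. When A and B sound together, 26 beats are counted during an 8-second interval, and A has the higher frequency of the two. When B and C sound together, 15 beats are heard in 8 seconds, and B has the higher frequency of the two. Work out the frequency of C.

A–B: Beat frequency = 26/8 = 3.25 Hz.
B is below A, so f_B = 282.6 − 3.25 = 279.35 Hz.
B–C: Beat frequency = 15/8 = 1.875 Hz.
C is below B, so f_C = 279.35 − 1.875 = 277.475 Hz.

277.475 Hz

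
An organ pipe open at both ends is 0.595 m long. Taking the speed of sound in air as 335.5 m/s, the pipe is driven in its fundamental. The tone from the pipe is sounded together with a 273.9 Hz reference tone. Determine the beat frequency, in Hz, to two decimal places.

Open pipe: f_n = n·v/(2L) = 1·335.5/(2·0.595) = 281.9328 Hz.
f_beat = |281.9328 − 273.9| = 8.03 Hz.

8.03 Hz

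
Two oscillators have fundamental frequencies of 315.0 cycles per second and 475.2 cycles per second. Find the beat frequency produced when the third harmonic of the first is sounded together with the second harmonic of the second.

Third harmonic of the first: 3·315.0 = 945.0 Hz.
Second harmonic of the second: 2·475.2 = 950.4 Hz.
f_beat = |945.0 − 950.4| = 5.4 Hz.

5.4 Hz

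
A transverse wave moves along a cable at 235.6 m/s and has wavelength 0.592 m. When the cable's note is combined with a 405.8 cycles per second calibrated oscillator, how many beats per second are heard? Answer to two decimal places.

Source frequency f = v/λ = 235.6/0.592 = 397.9730 Hz.
f_beat = |397.9730 − 405.8| = 7.83 Hz.

7.83 Hz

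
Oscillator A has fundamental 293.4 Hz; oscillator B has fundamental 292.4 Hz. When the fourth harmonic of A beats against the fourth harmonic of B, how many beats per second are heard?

4.0 Hz

Fourth harmonic of the first: 4·293.4 = 1173.6 Hz.
Fourth harmonic of the second: 4·292.4 = 1169.6 Hz.
f_beat = |1173.6 − 1169.6| = 4.0 Hz.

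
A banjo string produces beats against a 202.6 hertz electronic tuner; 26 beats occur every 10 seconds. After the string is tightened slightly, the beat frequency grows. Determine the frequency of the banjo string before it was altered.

Beat frequency = 26/10 = 2.6 Hz.
|f − 202.6| = 2.6, so the banjo string was at either 200 Hz or 205.2 Hz.
Increasing tension raises a string's frequency; the adjustment raises the banjo string's frequency.
The beat rate rose, so the adjustment moved the banjo string further from 202.6 Hz — it was already above the reference.

205.2 Hz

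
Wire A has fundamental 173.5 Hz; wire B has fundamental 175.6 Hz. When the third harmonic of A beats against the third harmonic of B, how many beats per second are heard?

6.3 Hz

Third harmonic of the first: 3·173.5 = 520.5 Hz.
Third harmonic of the second: 3·175.6 = 526.8 Hz.
f_beat = |520.5 − 526.8| = 6.3 Hz.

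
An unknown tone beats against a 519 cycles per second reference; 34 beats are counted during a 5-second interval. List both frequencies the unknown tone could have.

512.2 Hz or 525.8 Hz

Beat frequency = 34/5 = 6.8 Hz.
|f − 519| = 6.8, so f = 519 ± 6.8.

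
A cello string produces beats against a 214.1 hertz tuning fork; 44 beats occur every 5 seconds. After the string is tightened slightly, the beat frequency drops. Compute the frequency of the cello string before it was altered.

205.3 Hz

Beat frequency = 44/5 = 8.8 Hz.
|f − 214.1| = 8.8, so the cello string was at either 205.3 Hz or 222.9 Hz.
Increasing tension raises a string's frequency; the adjustment raises the cello string's frequency.
The beat rate fell, so the adjustment moved the cello string toward 214.1 Hz — it must have started below the reference.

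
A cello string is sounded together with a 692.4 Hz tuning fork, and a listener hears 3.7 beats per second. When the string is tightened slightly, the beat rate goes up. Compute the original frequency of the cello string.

|f − 692.4| = 3.7, so the cello string was at either 688.7 Hz or 696.1 Hz.
Increasing tension raises a string's frequency; the adjustment raises the cello string's frequency.
The beat rate rose, so the adjustment moved the cello string further from 692.4 Hz — it was already above the reference.

696.1 Hz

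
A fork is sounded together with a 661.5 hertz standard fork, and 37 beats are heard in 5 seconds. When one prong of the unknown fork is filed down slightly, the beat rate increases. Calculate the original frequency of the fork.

Beat frequency = 37/5 = 7.4 Hz.
|f − 661.5| = 7.4, so the fork was at either 654.1 Hz or 668.9 Hz.
Filing a prong removes mass and raises the fork's frequency; the adjustment raises the fork's frequency.
The beat rate rose, so the adjustment moved the fork further from 661.5 Hz — it was already above the reference.

668.9 Hz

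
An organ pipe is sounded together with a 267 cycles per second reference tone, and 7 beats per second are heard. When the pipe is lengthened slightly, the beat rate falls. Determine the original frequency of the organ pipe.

|f − 267| = 7, so the organ pipe was at either 260 Hz or 274 Hz.
A longer pipe has a lower fundamental; the adjustment lowers the organ pipe's frequency.
The beat rate fell, so the adjustment moved the organ pipe toward 267 Hz — it must have started above the reference.

274 Hz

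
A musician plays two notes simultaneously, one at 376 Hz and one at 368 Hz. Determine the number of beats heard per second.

The beat frequency equals the magnitude of the frequency difference.
|376 − 368| = 8 Hz.

8 Hz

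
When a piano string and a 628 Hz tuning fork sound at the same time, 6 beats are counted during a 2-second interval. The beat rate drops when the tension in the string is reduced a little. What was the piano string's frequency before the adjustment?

Beat frequency = 6/2 = 3 Hz.
|f − 628| = 3, so the piano string was at either 625 Hz or 631 Hz.
Lower tension means lower frequency; the adjustment lowers the piano string's frequency.
The beat rate fell, so the adjustment moved the piano string toward 628 Hz — it must have started above the reference.

631 Hz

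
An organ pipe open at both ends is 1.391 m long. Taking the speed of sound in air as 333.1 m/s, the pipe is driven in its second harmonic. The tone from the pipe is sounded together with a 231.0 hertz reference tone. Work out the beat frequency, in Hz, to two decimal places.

Open pipe: f_n = n·v/(2L) = 2·333.1/(2·1.391) = 239.4680 Hz.
f_beat = |239.4680 − 231.0| = 8.47 Hz.

8.47 Hz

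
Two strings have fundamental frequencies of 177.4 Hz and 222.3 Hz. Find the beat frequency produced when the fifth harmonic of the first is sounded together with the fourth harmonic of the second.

2.2 Hz

Fifth harmonic of the first: 5·177.4 = 887.0 Hz.
Fourth harmonic of the second: 4·222.3 = 889.2 Hz.
f_beat = |887.0 − 889.2| = 2.2 Hz.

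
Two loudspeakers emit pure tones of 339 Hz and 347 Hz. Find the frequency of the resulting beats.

8 Hz

f_beat = |f₁ − f₂|.
|339 − 347| = 8 Hz.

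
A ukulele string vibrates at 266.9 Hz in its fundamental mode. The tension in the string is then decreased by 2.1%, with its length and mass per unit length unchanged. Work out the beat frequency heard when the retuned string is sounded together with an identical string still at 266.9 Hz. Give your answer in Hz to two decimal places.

2.82 Hz

For a string, f ∝ √T, so the new frequency is 266.9·√0.979 = 264.0827 Hz.
f_beat = |264.0827 − 266.9| = 2.82 Hz.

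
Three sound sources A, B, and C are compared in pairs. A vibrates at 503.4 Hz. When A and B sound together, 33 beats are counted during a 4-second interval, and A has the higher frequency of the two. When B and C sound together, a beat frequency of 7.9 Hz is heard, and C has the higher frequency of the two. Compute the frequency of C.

A–B: Beat frequency = 33/4 = 8.25 Hz.
B is below A, so f_B = 503.4 − 8.25 = 495.15 Hz.
C is above B, so f_C = 495.15 + 7.9 = 503.05 Hz.

503.05 Hz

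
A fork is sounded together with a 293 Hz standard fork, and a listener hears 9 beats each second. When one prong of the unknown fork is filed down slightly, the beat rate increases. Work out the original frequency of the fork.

302 Hz

|f − 293| = 9, so the fork was at either 284 Hz or 302 Hz.
Filing a prong removes mass and raises the fork's frequency; the adjustment raises the fork's frequency.
The beat rate rose, so the adjustment moved the fork further from 293 Hz — it was already above the reference.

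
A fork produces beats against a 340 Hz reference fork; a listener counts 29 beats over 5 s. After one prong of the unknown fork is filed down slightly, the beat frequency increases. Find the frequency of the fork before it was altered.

345.8 Hz

Beat frequency = 29/5 = 5.8 Hz.
|f − 340| = 5.8, so the fork was at either 334.2 Hz or 345.8 Hz.
Filing a prong removes mass and raises the fork's frequency; the adjustment raises the fork's frequency.
The beat rate rose, so the adjustment moved the fork further from 340 Hz — it was already above the reference.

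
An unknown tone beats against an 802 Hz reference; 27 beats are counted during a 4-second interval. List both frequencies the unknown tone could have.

795.25 Hz or 808.75 Hz

Beat frequency = 27/4 = 6.75 Hz.
|f − 802| = 6.75, so f = 802 ± 6.75.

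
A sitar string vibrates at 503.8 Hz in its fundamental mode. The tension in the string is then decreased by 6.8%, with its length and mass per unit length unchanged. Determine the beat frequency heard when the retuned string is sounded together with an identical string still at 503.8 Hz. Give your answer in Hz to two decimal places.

For a string, f ∝ √T, so the new frequency is 503.8·√0.932 = 486.3693 Hz.
f_beat = |486.3693 − 503.8| = 17.43 Hz.

17.43 Hz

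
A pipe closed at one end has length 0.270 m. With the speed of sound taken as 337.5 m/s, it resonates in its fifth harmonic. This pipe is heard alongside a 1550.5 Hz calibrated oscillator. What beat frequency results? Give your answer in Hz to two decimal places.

Closed pipe (odd harmonics): f_n = n·v/(4L) = 5·337.5/(4·0.270) = 1562.5000 Hz.
f_beat = |1562.5000 − 1550.5| = 12.00 Hz.

12.00 Hz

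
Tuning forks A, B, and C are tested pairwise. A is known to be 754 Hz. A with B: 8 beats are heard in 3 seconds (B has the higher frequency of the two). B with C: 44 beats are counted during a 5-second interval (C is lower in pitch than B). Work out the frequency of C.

747.8667 Hz

A–B: Beat frequency = 8/3 = 2.6667 Hz.
B is above A, so f_B = 754 + 2.6667 = 756.6667 Hz.
B–C: Beat frequency = 44/5 = 8.8 Hz.
C is below B, so f_C = 756.6667 − 8.8 = 747.8667 Hz.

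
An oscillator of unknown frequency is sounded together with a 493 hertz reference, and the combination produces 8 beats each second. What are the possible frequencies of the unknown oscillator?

|f − 493| = 8, so f = 493 ± 8.

485 Hz or 501 Hz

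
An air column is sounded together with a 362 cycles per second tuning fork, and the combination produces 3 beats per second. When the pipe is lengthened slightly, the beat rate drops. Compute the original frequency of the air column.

|f − 362| = 3, so the air column was at either 359 Hz or 365 Hz.
A longer pipe has a lower fundamental; the adjustment lowers the air column's frequency.
The beat rate fell, so the adjustment moved the air column toward 362 Hz — it must have started above the reference.

365 Hz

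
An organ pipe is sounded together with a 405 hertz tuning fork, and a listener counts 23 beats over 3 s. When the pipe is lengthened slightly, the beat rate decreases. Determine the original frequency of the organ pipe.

412.6667 Hz

Beat frequency = 23/3 = 7.6667 Hz.
|f − 405| = 7.6667, so the organ pipe was at either 397.3333 Hz or 412.6667 Hz.
A longer pipe has a lower fundamental; the adjustment lowers the organ pipe's frequency.
The beat rate fell, so the adjustment moved the organ pipe toward 405 Hz — it must have started above the reference.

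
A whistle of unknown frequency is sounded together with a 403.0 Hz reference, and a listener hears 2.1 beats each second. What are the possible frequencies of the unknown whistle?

400.9 Hz or 405.1 Hz

|f − 403.0| = 2.1, so f = 403.0 ± 2.1.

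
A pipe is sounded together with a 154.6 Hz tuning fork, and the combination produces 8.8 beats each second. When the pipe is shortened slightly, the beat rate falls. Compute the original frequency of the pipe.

|f − 154.6| = 8.8, so the pipe was at either 145.8 Hz or 163.4 Hz.
A shorter pipe has a higher fundamental; the adjustment raises the pipe's frequency.
The beat rate fell, so the adjustment moved the pipe toward 154.6 Hz — it must have started below the reference.

145.8 Hz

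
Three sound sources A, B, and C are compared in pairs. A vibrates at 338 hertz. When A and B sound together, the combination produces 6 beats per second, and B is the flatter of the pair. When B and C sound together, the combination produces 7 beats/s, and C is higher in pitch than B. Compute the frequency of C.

B is below A, so f_B = 338 − 6 = 332 Hz.
C is above B, so f_C = 332 + 7 = 339 Hz.

339 Hz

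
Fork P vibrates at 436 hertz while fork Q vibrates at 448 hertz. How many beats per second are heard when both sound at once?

12 Hz

f_beat = |f₁ − f₂|.
|436 − 448| = 12 Hz.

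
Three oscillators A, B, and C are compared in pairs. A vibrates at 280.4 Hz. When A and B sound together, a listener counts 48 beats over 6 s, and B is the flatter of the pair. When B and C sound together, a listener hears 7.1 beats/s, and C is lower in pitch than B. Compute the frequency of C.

265.3 Hz

A–B: Beat frequency = 48/6 = 8 Hz.
B is below A, so f_B = 280.4 − 8 = 272.4 Hz.
C is below B, so f_C = 272.4 − 7.1 = 265.3 Hz.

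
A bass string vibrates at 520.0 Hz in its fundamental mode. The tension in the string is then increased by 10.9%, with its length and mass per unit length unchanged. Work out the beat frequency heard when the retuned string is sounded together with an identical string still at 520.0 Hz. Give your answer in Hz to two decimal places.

27.61 Hz

For a string, f ∝ √T, so the new frequency is 520.0·√1.109 = 547.6072 Hz.
f_beat = |547.6072 − 520.0| = 27.61 Hz.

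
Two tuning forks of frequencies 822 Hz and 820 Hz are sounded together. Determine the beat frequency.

f_beat = |f₁ − f₂|.
|822 − 820| = 2 Hz.

2 Hz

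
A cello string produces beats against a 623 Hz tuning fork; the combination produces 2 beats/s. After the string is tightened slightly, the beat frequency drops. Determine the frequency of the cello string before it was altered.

621 Hz

|f − 623| = 2, so the cello string was at either 621 Hz or 625 Hz.
Increasing tension raises a string's frequency; the adjustment raises the cello string's frequency.
The beat rate fell, so the adjustment moved the cello string toward 623 Hz — it must have started below the reference.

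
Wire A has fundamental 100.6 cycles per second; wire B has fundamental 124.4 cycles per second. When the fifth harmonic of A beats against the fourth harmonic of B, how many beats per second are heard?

5.4 Hz

Fifth harmonic of the first: 5·100.6 = 503.0 Hz.
Fourth harmonic of the second: 4·124.4 = 497.6 Hz.
f_beat = |503.0 − 497.6| = 5.4 Hz.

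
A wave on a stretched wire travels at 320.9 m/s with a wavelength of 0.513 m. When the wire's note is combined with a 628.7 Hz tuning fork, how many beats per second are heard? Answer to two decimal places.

Source frequency f = v/λ = 320.9/0.513 = 625.5361 Hz.
f_beat = |625.5361 − 628.7| = 3.16 Hz.

3.16 Hz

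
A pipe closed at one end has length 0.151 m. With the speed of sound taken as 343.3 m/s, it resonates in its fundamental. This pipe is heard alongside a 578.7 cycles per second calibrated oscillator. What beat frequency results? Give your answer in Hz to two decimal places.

Closed pipe (odd harmonics): f_n = n·v/(4L) = 1·343.3/(4·0.151) = 568.3775 Hz.
f_beat = |568.3775 − 578.7| = 10.32 Hz.

10.32 Hz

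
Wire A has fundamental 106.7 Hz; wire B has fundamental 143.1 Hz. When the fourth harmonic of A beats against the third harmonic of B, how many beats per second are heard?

Fourth harmonic of the first: 4·106.7 = 426.8 Hz.
Third harmonic of the second: 3·143.1 = 429.3 Hz.
f_beat = |426.8 − 429.3| = 2.5 Hz.

2.5 Hz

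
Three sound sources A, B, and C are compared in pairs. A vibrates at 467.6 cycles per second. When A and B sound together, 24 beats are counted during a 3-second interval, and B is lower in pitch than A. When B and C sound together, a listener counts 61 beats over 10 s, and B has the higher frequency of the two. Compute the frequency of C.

A–B: Beat frequency = 24/3 = 8 Hz.
B is below A, so f_B = 467.6 − 8 = 459.6 Hz.
B–C: Beat frequency = 61/10 = 6.1 Hz.
C is below B, so f_C = 459.6 − 6.1 = 453.5 Hz.

453.5 Hz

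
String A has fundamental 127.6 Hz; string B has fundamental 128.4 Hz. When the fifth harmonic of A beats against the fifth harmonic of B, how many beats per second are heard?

4.0 Hz

Fifth harmonic of the first: 5·127.6 = 638.0 Hz.
Fifth harmonic of the second: 5·128.4 = 642.0 Hz.
f_beat = |638.0 − 642.0| = 4.0 Hz.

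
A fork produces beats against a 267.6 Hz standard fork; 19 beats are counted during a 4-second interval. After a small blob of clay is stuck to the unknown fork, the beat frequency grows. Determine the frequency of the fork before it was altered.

262.85 Hz

Beat frequency = 19/4 = 4.75 Hz.
|f − 267.6| = 4.75, so the fork was at either 262.85 Hz or 272.35 Hz.
Adding mass to a fork lowers its frequency; the adjustment lowers the fork's frequency.
The beat rate rose, so the adjustment moved the fork further from 267.6 Hz — it was already below the reference.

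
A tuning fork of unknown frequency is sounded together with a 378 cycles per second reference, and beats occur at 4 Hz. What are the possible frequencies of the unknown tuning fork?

|f − 378| = 4, so f = 378 ± 4.

374 Hz or 382 Hz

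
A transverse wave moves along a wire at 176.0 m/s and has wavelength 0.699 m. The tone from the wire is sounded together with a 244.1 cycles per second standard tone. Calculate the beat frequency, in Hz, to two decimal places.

7.69 Hz

Source frequency f = v/λ = 176.0/0.699 = 251.7883 Hz.
f_beat = |251.7883 − 244.1| = 7.69 Hz.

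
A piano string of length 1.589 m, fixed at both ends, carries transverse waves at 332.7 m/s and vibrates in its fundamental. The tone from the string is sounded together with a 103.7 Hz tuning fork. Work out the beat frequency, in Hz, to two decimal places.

For a string fixed at both ends, f_n = n·v/(2L) = 1·332.7/(2·1.589) = 104.6885 Hz.
f_beat = |104.6885 − 103.7| = 0.99 Hz.

0.99 Hz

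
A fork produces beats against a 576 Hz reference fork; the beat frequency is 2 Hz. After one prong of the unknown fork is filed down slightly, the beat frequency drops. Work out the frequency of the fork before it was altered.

574 Hz

|f − 576| = 2, so the fork was at either 574 Hz or 578 Hz.
Filing a prong removes mass and raises the fork's frequency; the adjustment raises the fork's frequency.
The beat rate fell, so the adjustment moved the fork toward 576 Hz — it must have started below the reference.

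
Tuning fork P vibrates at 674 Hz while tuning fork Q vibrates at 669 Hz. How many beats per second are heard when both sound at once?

5 Hz

Beats arise from superposition of two nearby frequencies; the beat rate is |f₁ − f₂|.
|674 − 669| = 5 Hz.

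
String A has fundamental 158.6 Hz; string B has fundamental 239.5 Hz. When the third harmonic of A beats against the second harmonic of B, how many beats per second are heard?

3.2 Hz

Third harmonic of the first: 3·158.6 = 475.8 Hz.
Second harmonic of the second: 2·239.5 = 479.0 Hz.
f_beat = |475.8 − 479.0| = 3.2 Hz.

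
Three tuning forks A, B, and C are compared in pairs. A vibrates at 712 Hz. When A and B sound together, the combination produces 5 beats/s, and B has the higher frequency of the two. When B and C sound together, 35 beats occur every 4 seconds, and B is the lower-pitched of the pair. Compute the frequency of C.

B is above A, so f_B = 712 + 5 = 717 Hz.
B–C: Beat frequency = 35/4 = 8.75 Hz.
C is above B, so f_C = 717 + 8.75 = 725.75 Hz.

725.75 Hz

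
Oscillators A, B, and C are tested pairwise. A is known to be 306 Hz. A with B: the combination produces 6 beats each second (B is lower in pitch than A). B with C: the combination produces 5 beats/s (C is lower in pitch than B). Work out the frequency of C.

B is below A, so f_B = 306 − 6 = 300 Hz.
C is below B, so f_C = 300 − 5 = 295 Hz.

295 Hz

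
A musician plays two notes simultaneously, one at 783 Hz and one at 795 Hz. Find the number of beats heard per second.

12 Hz

The beat frequency equals the magnitude of the frequency difference.
|783 − 795| = 12 Hz.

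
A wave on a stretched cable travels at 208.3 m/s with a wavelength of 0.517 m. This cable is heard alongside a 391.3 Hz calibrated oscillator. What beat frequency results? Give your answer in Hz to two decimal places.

Source frequency f = v/λ = 208.3/0.517 = 402.9014 Hz.
f_beat = |402.9014 − 391.3| = 11.60 Hz.

11.60 Hz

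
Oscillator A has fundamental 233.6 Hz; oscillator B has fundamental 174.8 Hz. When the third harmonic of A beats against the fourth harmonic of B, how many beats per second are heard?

Third harmonic of the first: 3·233.6 = 700.8 Hz.
Fourth harmonic of the second: 4·174.8 = 699.2 Hz.
f_beat = |700.8 − 699.2| = 1.6 Hz.

1.6 Hz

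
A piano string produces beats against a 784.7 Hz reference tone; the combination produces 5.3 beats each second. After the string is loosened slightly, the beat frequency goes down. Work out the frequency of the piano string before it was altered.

|f − 784.7| = 5.3, so the piano string was at either 779.4 Hz or 790 Hz.
Reducing tension lowers a string's frequency; the adjustment lowers the piano string's frequency.
The beat rate fell, so the adjustment moved the piano string toward 784.7 Hz — it must have started above the reference.

790 Hz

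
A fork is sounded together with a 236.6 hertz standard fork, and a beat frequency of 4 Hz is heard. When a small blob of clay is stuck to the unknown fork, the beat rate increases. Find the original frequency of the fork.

232.6 Hz

|f − 236.6| = 4, so the fork was at either 232.6 Hz or 240.6 Hz.
Adding mass to a fork lowers its frequency; the adjustment lowers the fork's frequency.
The beat rate rose, so the adjustment moved the fork further from 236.6 Hz — it was already below the reference.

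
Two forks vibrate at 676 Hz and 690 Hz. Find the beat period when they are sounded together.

0.071 s

f_beat = |676 − 690| = 14 Hz.
Beat period T = 1 / f_beat = 1 / 14 s.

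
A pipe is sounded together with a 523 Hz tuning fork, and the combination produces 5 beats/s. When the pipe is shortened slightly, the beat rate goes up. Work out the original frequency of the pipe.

528 Hz

|f − 523| = 5, so the pipe was at either 518 Hz or 528 Hz.
A shorter pipe has a higher fundamental; the adjustment raises the pipe's frequency.
The beat rate rose, so the adjustment moved the pipe further from 523 Hz — it was already above the reference.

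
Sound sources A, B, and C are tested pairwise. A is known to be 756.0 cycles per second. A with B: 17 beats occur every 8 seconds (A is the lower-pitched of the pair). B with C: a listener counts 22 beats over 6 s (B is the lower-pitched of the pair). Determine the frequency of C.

761.7917 Hz

A–B: Beat frequency = 17/8 = 2.125 Hz.
B is above A, so f_B = 756.0 + 2.125 = 758.125 Hz.
B–C: Beat frequency = 22/6 = 3.6667 Hz.
C is above B, so f_C = 758.125 + 3.6667 = 761.7917 Hz.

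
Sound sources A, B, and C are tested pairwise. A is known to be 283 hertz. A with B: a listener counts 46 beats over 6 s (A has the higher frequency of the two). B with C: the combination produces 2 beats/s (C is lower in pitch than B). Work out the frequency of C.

A–B: Beat frequency = 46/6 = 7.6667 Hz.
B is below A, so f_B = 283 − 7.6667 = 275.3333 Hz.
C is below B, so f_C = 275.3333 − 2 = 273.3333 Hz.

273.3333 Hz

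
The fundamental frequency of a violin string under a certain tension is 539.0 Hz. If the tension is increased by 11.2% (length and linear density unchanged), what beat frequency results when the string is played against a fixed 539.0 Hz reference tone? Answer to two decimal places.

For a string, f ∝ √T, so the new frequency is 539.0·√1.112 = 568.3831 Hz.
f_beat = |568.3831 − 539.0| = 29.38 Hz.

29.38 Hz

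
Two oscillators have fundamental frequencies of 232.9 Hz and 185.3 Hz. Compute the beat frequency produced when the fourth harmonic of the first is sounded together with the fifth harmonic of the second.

5.1 Hz

Fourth harmonic of the first: 4·232.9 = 931.6 Hz.
Fifth harmonic of the second: 5·185.3 = 926.5 Hz.
f_beat = |931.6 − 926.5| = 5.1 Hz.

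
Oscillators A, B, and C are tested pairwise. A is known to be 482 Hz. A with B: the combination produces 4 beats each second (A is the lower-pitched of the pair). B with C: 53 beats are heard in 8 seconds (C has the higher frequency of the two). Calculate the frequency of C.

492.625 Hz

B is above A, so f_B = 482 + 4 = 486 Hz.
B–C: Beat frequency = 53/8 = 6.625 Hz.
C is above B, so f_C = 486 + 6.625 = 492.625 Hz.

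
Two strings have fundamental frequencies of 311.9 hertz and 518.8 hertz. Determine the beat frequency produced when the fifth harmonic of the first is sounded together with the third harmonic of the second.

3.1 Hz

Fifth harmonic of the first: 5·311.9 = 1559.5 Hz.
Third harmonic of the second: 3·518.8 = 1556.4 Hz.
f_beat = |1559.5 − 1556.4| = 3.1 Hz.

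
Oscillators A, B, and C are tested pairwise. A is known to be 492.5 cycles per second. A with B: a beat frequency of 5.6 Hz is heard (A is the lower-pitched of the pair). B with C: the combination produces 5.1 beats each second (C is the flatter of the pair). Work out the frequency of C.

B is above A, so f_B = 492.5 + 5.6 = 498.1 Hz.
C is below B, so f_C = 498.1 − 5.1 = 493 Hz.

493 Hz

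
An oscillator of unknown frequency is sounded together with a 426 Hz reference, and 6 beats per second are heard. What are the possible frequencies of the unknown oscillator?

|f − 426| = 6, so f = 426 ± 6.

420 Hz or 432 Hz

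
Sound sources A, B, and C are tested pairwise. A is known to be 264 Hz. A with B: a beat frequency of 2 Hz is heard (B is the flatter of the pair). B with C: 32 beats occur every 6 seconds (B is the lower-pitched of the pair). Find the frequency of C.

B is below A, so f_B = 264 − 2 = 262 Hz.
B–C: Beat frequency = 32/6 = 5.3333 Hz.
C is above B, so f_C = 262 + 5.3333 = 267.3333 Hz.

267.3333 Hz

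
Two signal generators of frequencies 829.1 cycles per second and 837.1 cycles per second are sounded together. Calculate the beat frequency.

8 Hz

f_beat = |f₁ − f₂|.
|829.1 − 837.1| = 8 Hz.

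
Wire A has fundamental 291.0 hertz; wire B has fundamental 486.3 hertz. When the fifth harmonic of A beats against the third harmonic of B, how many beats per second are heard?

3.9 Hz

Fifth harmonic of the first: 5·291.0 = 1455.0 Hz.
Third harmonic of the second: 3·486.3 = 1458.9 Hz.
f_beat = |1455.0 − 1458.9| = 3.9 Hz.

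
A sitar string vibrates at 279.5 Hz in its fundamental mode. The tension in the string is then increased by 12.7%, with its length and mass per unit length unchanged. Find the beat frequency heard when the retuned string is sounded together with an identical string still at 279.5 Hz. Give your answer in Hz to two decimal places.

For a string, f ∝ √T, so the new frequency is 279.5·√1.127 = 296.7179 Hz.
f_beat = |296.7179 − 279.5| = 17.22 Hz.

17.22 Hz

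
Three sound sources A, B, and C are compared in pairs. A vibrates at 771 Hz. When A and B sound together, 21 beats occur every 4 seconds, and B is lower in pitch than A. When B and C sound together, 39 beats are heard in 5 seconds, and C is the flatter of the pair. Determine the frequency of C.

757.95 Hz

A–B: Beat frequency = 21/4 = 5.25 Hz.
B is below A, so f_B = 771 − 5.25 = 765.75 Hz.
B–C: Beat frequency = 39/5 = 7.8 Hz.
C is below B, so f_C = 765.75 − 7.8 = 757.95 Hz.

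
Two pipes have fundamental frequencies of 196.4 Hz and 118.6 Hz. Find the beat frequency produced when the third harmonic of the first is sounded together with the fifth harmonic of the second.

Third harmonic of the first: 3·196.4 = 589.2 Hz.
Fifth harmonic of the second: 5·118.6 = 593.0 Hz.
f_beat = |589.2 − 593.0| = 3.8 Hz.

3.8 Hz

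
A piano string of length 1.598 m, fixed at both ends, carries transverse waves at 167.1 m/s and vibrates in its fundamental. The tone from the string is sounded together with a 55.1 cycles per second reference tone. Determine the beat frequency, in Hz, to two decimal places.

For a string fixed at both ends, f_n = n·v/(2L) = 1·167.1/(2·1.598) = 52.2841 Hz.
f_beat = |52.2841 − 55.1| = 2.82 Hz.

2.82 Hz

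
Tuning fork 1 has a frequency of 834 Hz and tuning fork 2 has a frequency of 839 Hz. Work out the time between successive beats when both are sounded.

0.200 s

f_beat = |834 − 839| = 5 Hz.
Beat period T = 1 / f_beat = 1 / 5 s.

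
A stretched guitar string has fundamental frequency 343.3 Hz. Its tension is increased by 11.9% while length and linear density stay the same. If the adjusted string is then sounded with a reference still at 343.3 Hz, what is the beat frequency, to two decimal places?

19.85 Hz

For a string, f ∝ √T, so the new frequency is 343.3·√1.119 = 363.1523 Hz.
f_beat = |363.1523 − 343.3| = 19.85 Hz.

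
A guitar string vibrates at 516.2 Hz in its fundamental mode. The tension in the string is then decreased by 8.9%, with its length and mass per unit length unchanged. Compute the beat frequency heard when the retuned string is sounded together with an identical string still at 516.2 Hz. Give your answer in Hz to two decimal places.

For a string, f ∝ √T, so the new frequency is 516.2·√0.911 = 492.6939 Hz.
f_beat = |492.6939 − 516.2| = 23.51 Hz.

23.51 Hz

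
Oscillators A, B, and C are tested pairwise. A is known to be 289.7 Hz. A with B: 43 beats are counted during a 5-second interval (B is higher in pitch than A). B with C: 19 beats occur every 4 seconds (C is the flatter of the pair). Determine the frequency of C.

293.55 Hz

A–B: Beat frequency = 43/5 = 8.6 Hz.
B is above A, so f_B = 289.7 + 8.6 = 298.3 Hz.
B–C: Beat frequency = 19/4 = 4.75 Hz.
C is below B, so f_C = 298.3 − 4.75 = 293.55 Hz.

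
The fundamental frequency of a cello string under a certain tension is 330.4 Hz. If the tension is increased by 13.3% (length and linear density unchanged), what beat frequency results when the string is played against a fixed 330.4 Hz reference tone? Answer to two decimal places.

For a string, f ∝ √T, so the new frequency is 330.4·√1.133 = 351.6859 Hz.
f_beat = |351.6859 − 330.4| = 21.29 Hz.

21.29 Hz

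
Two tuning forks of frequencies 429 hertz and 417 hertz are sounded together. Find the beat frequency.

12 Hz

Beats arise from superposition of two nearby frequencies; the beat rate is |f₁ − f₂|.
|429 − 417| = 12 Hz.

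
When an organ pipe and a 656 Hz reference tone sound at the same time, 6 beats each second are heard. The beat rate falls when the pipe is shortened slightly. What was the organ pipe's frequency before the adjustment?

|f − 656| = 6, so the organ pipe was at either 650 Hz or 662 Hz.
A shorter pipe has a higher fundamental; the adjustment raises the organ pipe's frequency.
The beat rate fell, so the adjustment moved the organ pipe toward 656 Hz — it must have started below the reference.

650 Hz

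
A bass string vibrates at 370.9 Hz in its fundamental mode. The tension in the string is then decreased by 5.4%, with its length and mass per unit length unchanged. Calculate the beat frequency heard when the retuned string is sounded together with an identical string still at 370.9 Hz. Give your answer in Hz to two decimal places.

For a string, f ∝ √T, so the new frequency is 370.9·√0.946 = 360.7467 Hz.
f_beat = |360.7467 − 370.9| = 10.15 Hz.

10.15 Hz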